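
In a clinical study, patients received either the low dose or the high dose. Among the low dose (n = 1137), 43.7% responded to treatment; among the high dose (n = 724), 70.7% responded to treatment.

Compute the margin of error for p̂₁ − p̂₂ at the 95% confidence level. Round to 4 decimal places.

0.0439

Each SE is √(p̂(1−p̂)/n): √(0.4370·0.5630/1137) = 0.01471 and √(0.7070·0.2930/724) = 0.01692.
SE(p̂₁ − p̂₂) = √(SE₁² + SE₂²) = √(0.0002163841 + 0.0002862864) = 0.02242, since the two samples are independent.
At 95% confidence z* = 1.960; margin = 1.960 × 0.02242 = 0.04394.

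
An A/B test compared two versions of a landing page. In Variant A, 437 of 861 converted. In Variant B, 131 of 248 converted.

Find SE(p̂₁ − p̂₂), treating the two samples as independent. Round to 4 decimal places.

0.0360

p̂₁ = 437/861 = 0.5075 and p̂₂ = 131/248 = 0.5282.
SE₁ = √(p̂₁(1−p̂₁)/n₁) = √(0.5075·0.4925/861) = 0.01704; SE₂ = √(0.5282·0.4718/248) = 0.03170.
Independent samples: SE of the difference = √(SE₁² + SE₂²) = √(0.0002903616 + 0.00100489) = 0.03599.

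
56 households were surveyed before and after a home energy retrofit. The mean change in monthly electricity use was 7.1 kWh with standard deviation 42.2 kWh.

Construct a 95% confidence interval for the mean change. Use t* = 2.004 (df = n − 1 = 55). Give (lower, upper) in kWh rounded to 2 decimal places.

This is a matched-pairs design, so SE = s_d/√n = 42.2/√56 = 5.6392.
Margin = 2.004 × 5.6392 = 11.3010; the interval is 7.1 ± 11.3010 = (-4.20, 18.40).

(-4.20, 18.40)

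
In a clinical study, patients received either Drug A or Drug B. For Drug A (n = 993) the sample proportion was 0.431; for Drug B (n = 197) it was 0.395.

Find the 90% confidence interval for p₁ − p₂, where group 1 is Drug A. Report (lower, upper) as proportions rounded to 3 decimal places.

(-0.027, 0.099)

Each SE is √(p̂(1−p̂)/n): √(0.4310·0.5690/993) = 0.01572 and √(0.3950·0.6050/197) = 0.03483.
SE(p̂₁ − p̂₂) = √(SE₁² + SE₂²) = √(0.0002471184 + 0.0012131289) = 0.03821, since the two samples are independent.
At 90% confidence z* = 1.645; margin = 1.645 × 0.03821 = 0.06286.
The difference is 0.4310 − 0.3950 = 0.0360, so the interval is 0.0360 ± 0.06286 = (-0.027, 0.099).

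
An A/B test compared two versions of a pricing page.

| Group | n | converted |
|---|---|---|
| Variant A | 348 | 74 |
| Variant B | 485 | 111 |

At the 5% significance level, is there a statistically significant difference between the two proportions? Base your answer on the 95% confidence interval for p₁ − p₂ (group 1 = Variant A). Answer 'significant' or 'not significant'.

p̂₁ = 74/348 = 0.2126 and p̂₂ = 111/485 = 0.2289.
SE₁ = √(p̂₁(1−p̂₁)/n₁) = √(0.2126·0.7874/348) = 0.02193; SE₂ = √(0.2289·0.7711/485) = 0.01908.
Independent samples: SE of the difference = √(SE₁² + SE₂²) = √(0.0004809249 + 0.0003640464) = 0.02907.
z* for 95% confidence is 1.960, so the margin of error is 1.960 × 0.02907 = 0.05698.
Point estimate p̂₁ − p̂₂ = 0.2126 − 0.2289 = -0.0163.
-0.0163 ± 0.05698 → (-0.07328, 0.04068).
The interval (-0.07328, 0.04068) contains 0, so the difference is not significant.

not significant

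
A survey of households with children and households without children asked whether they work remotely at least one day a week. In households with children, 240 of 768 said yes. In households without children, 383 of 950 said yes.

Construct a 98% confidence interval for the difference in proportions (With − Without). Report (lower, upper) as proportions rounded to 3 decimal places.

p̂₁ = 240/768 = 0.3125 and p̂₂ = 383/950 = 0.4032.
SE₁ = √(p̂₁(1−p̂₁)/n₁) = √(0.3125·0.6875/768) = 0.01673; SE₂ = √(0.4032·0.5968/950) = 0.01592.
Independent samples: SE of the difference = √(SE₁² + SE₂²) = √(0.0002798929 + 0.0002534464) = 0.02309.
z* for 98% confidence is 2.326, so the margin of error is 2.326 × 0.02309 = 0.05371.
Point estimate p̂₁ − p̂₂ = 0.3125 − 0.4032 = -0.0907.
-0.0907 ± 0.05371 → (-0.144, -0.037).

(-0.144, -0.037)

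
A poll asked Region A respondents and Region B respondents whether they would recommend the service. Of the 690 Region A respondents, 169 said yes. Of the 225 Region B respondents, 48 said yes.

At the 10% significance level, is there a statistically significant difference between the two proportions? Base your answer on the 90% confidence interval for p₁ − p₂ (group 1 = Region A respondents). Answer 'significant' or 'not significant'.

not significant

Sample proportions: 169/690 = 0.2449, 48/225 = 0.2133.
Each SE is √(p̂(1−p̂)/n): √(0.2449·0.7551/690) = 0.01637 and √(0.2133·0.7867/225) = 0.02731.
SE(p̂₁ − p̂₂) = √(SE₁² + SE₂²) = √(0.0002679769 + 0.0007458361) = 0.03184, since the two samples are independent.
At 90% confidence z* = 1.645; margin = 1.645 × 0.03184 = 0.05238.
The difference is 0.2449 − 0.2133 = 0.0316, so the interval is 0.0316 ± 0.05238 = (-0.02078, 0.08398).
The interval (-0.02078, 0.08398) contains 0, so the difference is not significant.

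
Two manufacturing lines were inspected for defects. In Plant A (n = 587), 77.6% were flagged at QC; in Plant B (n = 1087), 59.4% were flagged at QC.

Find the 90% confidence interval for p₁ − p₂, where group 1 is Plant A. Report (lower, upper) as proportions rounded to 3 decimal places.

(0.145, 0.219)

Each SE is √(p̂(1−p̂)/n): √(0.7760·0.2240/587) = 0.01721 and √(0.5940·0.4060/1087) = 0.01490.
SE(p̂₁ − p̂₂) = √(SE₁² + SE₂²) = √(0.0002961841 + 0.00022201) = 0.02276, since the two samples are independent.
At 90% confidence z* = 1.645; margin = 1.645 × 0.02276 = 0.03744.
The difference is 0.7760 − 0.5940 = 0.1820, so the interval is 0.1820 ± 0.03744 = (0.145, 0.219).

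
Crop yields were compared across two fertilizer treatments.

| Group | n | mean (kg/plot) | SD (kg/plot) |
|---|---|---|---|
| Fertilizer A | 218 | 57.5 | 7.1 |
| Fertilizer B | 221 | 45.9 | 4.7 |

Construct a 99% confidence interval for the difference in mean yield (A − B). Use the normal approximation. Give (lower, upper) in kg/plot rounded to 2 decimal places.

(10.12, 13.08)

Standard errors of each mean: 7.1/√218 = 0.4809 and 4.7/√221 = 0.3162.
SE(x̄₁ − x̄₂) = √(0.4809² + 0.3162²) = 0.5755 for independent samples with unequal variances.
With z* = 2.576, the margin is 2.576 × 0.5755 = 1.4825.
x̄₁ − x̄₂ = 57.5 − 45.9 = 11.6000; the interval is 11.6000 ± 1.4825 = (10.12, 13.08).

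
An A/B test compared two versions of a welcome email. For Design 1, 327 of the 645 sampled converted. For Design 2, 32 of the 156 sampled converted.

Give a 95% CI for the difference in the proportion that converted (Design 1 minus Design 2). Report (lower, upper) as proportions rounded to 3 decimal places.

(0.228, 0.376)

Sample proportions: 327/645 = 0.5070, 32/156 = 0.2051.
Each SE is √(p̂(1−p̂)/n): √(0.5070·0.4930/645) = 0.01969 and √(0.2051·0.7949/156) = 0.03233.
SE(p̂₁ − p̂₂) = √(SE₁² + SE₂²) = √(0.0003876961 + 0.0010452289) = 0.03785, since the two samples are independent.
At 95% confidence z* = 1.960; margin = 1.960 × 0.03785 = 0.07419.
The difference is 0.5070 − 0.2051 = 0.3019, so the interval is 0.3019 ± 0.07419 = (0.228, 0.376).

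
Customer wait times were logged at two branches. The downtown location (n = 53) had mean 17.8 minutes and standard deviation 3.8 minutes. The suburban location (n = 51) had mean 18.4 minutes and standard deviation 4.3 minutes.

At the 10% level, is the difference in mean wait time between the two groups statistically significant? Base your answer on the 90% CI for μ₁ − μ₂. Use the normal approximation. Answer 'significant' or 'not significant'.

not significant

Standard errors of each mean: 3.8/√53 = 0.5220 and 4.3/√51 = 0.6021.
SE(x̄₁ − x̄₂) = √(0.5220² + 0.6021²) = 0.7969 for independent samples with unequal variances.
With z* = 1.645, the margin is 1.645 × 0.7969 = 1.3109.
x̄₁ − x̄₂ = 17.8 − 18.4 = -0.6000; the interval is -0.6000 ± 1.3109 = (-1.9109, 0.7109).
The interval (-1.9109, 0.7109) contains 0, so the difference is not significant.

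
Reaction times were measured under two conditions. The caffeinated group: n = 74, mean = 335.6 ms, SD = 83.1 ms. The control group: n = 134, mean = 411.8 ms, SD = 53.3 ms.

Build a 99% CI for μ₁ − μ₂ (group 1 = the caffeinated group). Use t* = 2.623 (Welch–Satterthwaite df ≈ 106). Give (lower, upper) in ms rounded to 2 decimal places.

(-104.27, -48.13)

Per-group SEs: s₁/√n₁ = 83.1/√74 = 9.6602, s₂/√n₂ = 53.3/√134 = 4.6044.
Unpooled SE of the difference: √(93.31946404 + 21.20049936) = 10.7014.
Margin of error = t* · SE = 2.623 × 10.7014 = 28.0698.
x̄₁ − x̄₂ = 335.6 − 411.8 = -76.2000.
CI: -76.2000 ± 28.0698 = (-104.27, -48.13).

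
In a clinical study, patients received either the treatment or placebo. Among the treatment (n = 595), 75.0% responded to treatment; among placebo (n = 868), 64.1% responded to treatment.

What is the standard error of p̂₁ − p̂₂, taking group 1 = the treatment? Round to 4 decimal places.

0.0241

The two standard errors are √(0.7500×0.2500/595) = 0.01775 and √(0.6410×0.3590/868) = 0.01628.
Because the samples are independent, SE_diff = √(0.01775² + 0.01628²) = 0.02409.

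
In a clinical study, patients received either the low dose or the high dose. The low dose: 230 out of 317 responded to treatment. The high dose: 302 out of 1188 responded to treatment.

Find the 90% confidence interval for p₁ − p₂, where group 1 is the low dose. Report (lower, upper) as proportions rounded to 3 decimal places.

(0.425, 0.518)

Sample proportions: 230/317 = 0.7256, 302/1188 = 0.2542.
Each SE is √(p̂(1−p̂)/n): √(0.7256·0.2744/317) = 0.02506 and √(0.2542·0.7458/1188) = 0.01263.
SE(p̂₁ − p̂₂) = √(SE₁² + SE₂²) = √(0.0006280036 + 0.0001595169) = 0.02806, since the two samples are independent.
At 90% confidence z* = 1.645; margin = 1.645 × 0.02806 = 0.04616.
The difference is 0.7256 − 0.2542 = 0.4714, so the interval is 0.4714 ± 0.04616 = (0.425, 0.518).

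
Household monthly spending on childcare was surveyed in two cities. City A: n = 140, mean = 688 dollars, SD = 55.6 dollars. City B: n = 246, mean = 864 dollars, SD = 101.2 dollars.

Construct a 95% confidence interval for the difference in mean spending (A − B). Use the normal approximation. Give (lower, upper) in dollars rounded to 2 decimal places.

SE₁ = s₁/√n₁ = 55.6/√140 = 4.6991; SE₂ = 101.2/√246 = 6.4523.
Independent samples, unequal variances: SE_diff = √(SE₁² + SE₂²) = √(22.08154081 + 41.63217529) = 7.9821.
z* = 1.960, so margin of error = 1.960 × 7.9821 = 15.6449.
Difference in means = 688 − 864 = -176.0000.
-176.0000 ± 15.6449 → (-191.64, -160.36).

(-191.64, -160.36)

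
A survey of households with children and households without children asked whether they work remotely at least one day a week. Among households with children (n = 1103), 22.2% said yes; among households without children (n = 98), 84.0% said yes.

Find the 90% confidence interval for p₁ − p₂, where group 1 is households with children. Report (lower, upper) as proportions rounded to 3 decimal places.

(-0.682, -0.554)

The two standard errors are √(0.2220×0.7780/1103) = 0.01251 and √(0.8400×0.1600/98) = 0.03703.
Because the samples are independent, SE_diff = √(0.01251² + 0.03703²) = 0.03909.
Using z* = 1.645 for 90%, ME = 1.645 × 0.03909 = 0.06430.
p̂₁ − p̂₂ = -0.6180; interval -0.6180 ± 0.06430 gives (-0.682, -0.554).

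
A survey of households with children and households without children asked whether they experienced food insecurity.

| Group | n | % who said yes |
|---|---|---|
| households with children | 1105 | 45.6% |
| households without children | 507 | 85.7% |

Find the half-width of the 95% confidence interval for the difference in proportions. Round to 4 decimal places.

Each SE is √(p̂(1−p̂)/n): √(0.4560·0.5440/1105) = 0.01498 and √(0.8570·0.1430/507) = 0.01555.
SE(p̂₁ − p̂₂) = √(SE₁² + SE₂²) = √(0.0002244004 + 0.0002418025) = 0.02159, since the two samples are independent.
At 95% confidence z* = 1.960; margin = 1.960 × 0.02159 = 0.04232.

0.0423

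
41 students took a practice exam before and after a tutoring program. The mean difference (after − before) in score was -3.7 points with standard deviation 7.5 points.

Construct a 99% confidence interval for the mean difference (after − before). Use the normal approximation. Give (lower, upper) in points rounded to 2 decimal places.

(-6.72, -0.68)

Paired design: SE = s_d/√n = 7.5/√41 = 1.1713.
z* = 2.576; margin of error = 2.576 × 1.1713 = 3.0173.
-3.7 ± 3.0173 → (-6.72, -0.68).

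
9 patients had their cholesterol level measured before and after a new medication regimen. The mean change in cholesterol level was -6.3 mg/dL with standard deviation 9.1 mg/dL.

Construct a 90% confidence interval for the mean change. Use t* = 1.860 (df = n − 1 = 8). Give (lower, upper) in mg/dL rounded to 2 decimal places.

(-11.94, -0.66)

Paired design: SE = s_d/√n = 9.1/√9 = 3.0333.
t* = 1.860; margin of error = 1.860 × 3.0333 = 5.6419.
-6.3 ± 5.6419 → (-11.94, -0.66).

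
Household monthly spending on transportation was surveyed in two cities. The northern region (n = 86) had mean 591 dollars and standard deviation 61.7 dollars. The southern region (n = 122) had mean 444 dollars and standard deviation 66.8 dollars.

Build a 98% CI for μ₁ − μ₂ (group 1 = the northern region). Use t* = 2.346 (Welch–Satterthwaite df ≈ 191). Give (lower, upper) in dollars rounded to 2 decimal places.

(125.91, 168.09)

SE₁ = s₁/√n₁ = 61.7/√86 = 6.6533; SE₂ = 66.8/√122 = 6.0478.
Independent samples, unequal variances: SE_diff = √(SE₁² + SE₂²) = √(44.26640089 + 36.57588484) = 8.9912.
t* = 2.346, so margin of error = 2.346 × 8.9912 = 21.0934.
Difference in means = 591 − 444 = 147.0000.
147.0000 ± 21.0934 → (125.91, 168.09).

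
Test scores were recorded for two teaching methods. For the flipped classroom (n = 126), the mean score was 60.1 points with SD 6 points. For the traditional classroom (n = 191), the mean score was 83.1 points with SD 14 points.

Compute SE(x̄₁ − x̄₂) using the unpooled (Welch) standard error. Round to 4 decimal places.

Standard errors of each mean: 6/√126 = 0.5345 and 14/√191 = 1.0130.
SE(x̄₁ − x̄₂) = √(0.5345² + 1.0130²) = 1.1454 for independent samples with unequal variances.

1.1454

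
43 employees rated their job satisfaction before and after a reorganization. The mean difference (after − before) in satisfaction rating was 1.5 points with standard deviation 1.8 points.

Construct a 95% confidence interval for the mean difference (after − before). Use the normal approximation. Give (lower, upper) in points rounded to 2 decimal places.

(0.96, 2.04)

Paired design: SE = s_d/√n = 1.8/√43 = 0.2745.
z* = 1.960; margin of error = 1.960 × 0.2745 = 0.5380.
1.5 ± 0.5380 → (0.96, 2.04).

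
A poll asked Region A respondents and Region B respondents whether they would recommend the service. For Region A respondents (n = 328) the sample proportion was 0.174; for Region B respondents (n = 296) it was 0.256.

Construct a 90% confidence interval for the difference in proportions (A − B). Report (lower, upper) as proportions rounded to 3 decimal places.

(-0.136, -0.028)

SE₁ = √(p̂₁(1−p̂₁)/n₁) = √(0.1740·0.8260/328) = 0.02093; SE₂ = √(0.2560·0.7440/296) = 0.02537.
Independent samples: SE of the difference = √(SE₁² + SE₂²) = √(0.0004380649 + 0.0006436369) = 0.03289.
z* for 90% confidence is 1.645, so the margin of error is 1.645 × 0.03289 = 0.05410.
Point estimate p̂₁ − p̂₂ = 0.1740 − 0.2560 = -0.0820.
-0.0820 ± 0.05410 → (-0.136, -0.028).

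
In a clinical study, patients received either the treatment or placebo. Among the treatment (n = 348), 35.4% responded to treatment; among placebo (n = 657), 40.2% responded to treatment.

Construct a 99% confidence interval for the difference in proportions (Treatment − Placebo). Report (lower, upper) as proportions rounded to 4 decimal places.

(-0.1304, 0.0344)

Each SE is √(p̂(1−p̂)/n): √(0.3540·0.6460/348) = 0.02563 and √(0.4020·0.5980/657) = 0.01913.
SE(p̂₁ − p̂₂) = √(SE₁² + SE₂²) = √(0.0006568969 + 0.0003659569) = 0.03198, since the two samples are independent.
At 99% confidence z* = 2.576; margin = 2.576 × 0.03198 = 0.08238.
The difference is 0.3540 − 0.4020 = -0.0480, so the interval is -0.0480 ± 0.08238 = (-0.1304, 0.0344).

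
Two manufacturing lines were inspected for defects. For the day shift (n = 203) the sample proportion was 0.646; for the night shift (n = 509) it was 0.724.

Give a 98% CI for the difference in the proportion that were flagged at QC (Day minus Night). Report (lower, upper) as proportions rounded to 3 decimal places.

(-0.169, 0.013)

The two standard errors are √(0.6460×0.3540/203) = 0.03356 and √(0.7240×0.2760/509) = 0.01981.
Because the samples are independent, SE_diff = √(0.03356² + 0.01981²) = 0.03897.
Using z* = 2.326 for 98%, ME = 2.326 × 0.03897 = 0.09064.
p̂₁ − p̂₂ = -0.0780; interval -0.0780 ± 0.09064 gives (-0.169, 0.013).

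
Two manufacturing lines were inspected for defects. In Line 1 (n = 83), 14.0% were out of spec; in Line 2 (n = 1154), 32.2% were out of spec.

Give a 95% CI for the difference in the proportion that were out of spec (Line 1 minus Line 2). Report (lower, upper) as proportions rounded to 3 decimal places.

(-0.261, -0.103)

The two standard errors are √(0.1400×0.8600/83) = 0.03809 and √(0.3220×0.6780/1154) = 0.01375.
Because the samples are independent, SE_diff = √(0.03809² + 0.01375²) = 0.04050.
Using z* = 1.960 for 95%, ME = 1.960 × 0.04050 = 0.07938.
p̂₁ − p̂₂ = -0.1820; interval -0.1820 ± 0.07938 gives (-0.261, -0.103).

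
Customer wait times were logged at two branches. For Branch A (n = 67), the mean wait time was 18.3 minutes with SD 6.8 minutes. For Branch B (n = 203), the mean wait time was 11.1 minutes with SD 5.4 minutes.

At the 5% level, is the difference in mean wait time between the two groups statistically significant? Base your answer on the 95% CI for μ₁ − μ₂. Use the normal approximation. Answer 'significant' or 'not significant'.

SE₁ = s₁/√n₁ = 6.8/√67 = 0.8308; SE₂ = 5.4/√203 = 0.3790.
Independent samples, unequal variances: SE_diff = √(SE₁² + SE₂²) = √(0.69022864 + 0.143641) = 0.9132.
z* = 1.960, so margin of error = 1.960 × 0.9132 = 1.7899.
Difference in means = 18.3 − 11.1 = 7.2000.
7.2000 ± 1.7899 → (5.4101, 8.9899).
The interval (5.4101, 8.9899) does not contain 0, so the difference is significant.

significant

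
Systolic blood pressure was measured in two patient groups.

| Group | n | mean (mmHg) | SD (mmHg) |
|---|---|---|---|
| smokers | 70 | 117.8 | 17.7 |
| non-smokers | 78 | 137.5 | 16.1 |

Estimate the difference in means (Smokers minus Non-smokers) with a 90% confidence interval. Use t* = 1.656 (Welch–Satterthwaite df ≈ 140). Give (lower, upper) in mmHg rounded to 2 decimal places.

SE₁ = s₁/√n₁ = 17.7/√70 = 2.1156; SE₂ = 16.1/√78 = 1.8230.
Independent samples, unequal variances: SE_diff = √(SE₁² + SE₂²) = √(4.47576336 + 3.323329) = 2.7927.
t* = 1.656, so margin of error = 1.656 × 2.7927 = 4.6247.
Difference in means = 117.8 − 137.5 = -19.7000.
-19.7000 ± 4.6247 → (-24.32, -15.08).

(-24.32, -15.08)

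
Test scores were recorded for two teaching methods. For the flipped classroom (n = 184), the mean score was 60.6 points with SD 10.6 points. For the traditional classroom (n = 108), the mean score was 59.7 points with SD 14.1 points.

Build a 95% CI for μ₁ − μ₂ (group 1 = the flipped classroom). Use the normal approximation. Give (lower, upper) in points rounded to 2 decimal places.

(-2.17, 3.97)

Per-group SEs: s₁/√n₁ = 10.6/√184 = 0.7814, s₂/√n₂ = 14.1/√108 = 1.3568.
Unpooled SE of the difference: √(0.61058596 + 1.84090624) = 1.5657.
Margin of error = z* · SE = 1.960 × 1.5657 = 3.0688.
x̄₁ − x̄₂ = 60.6 − 59.7 = 0.9000.
CI: 0.9000 ± 3.0688 = (-2.17, 3.97).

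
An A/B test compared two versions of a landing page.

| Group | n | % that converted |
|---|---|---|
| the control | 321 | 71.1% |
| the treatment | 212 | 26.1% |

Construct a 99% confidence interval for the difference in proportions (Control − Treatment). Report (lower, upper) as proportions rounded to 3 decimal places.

(0.349, 0.551)

SE₁ = √(p̂₁(1−p̂₁)/n₁) = √(0.7110·0.2890/321) = 0.02530; SE₂ = √(0.2610·0.7390/212) = 0.03016.
Independent samples: SE of the difference = √(SE₁² + SE₂²) = √(0.00064009 + 0.0009096256) = 0.03937.
z* for 99% confidence is 2.576, so the margin of error is 2.576 × 0.03937 = 0.10142.
Point estimate p̂₁ − p̂₂ = 0.7110 − 0.2610 = 0.4500.
0.4500 ± 0.10142 → (0.349, 0.551).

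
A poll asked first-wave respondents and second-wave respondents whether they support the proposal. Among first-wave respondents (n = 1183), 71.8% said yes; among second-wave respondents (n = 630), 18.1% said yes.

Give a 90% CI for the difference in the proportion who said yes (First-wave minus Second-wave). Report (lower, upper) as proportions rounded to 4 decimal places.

(0.5038, 0.5702)

Each SE is √(p̂(1−p̂)/n): √(0.7180·0.2820/1183) = 0.01308 and √(0.1810·0.8190/630) = 0.01534.
SE(p̂₁ − p̂₂) = √(SE₁² + SE₂²) = √(0.0001710864 + 0.0002353156) = 0.02016, since the two samples are independent.
At 90% confidence z* = 1.645; margin = 1.645 × 0.02016 = 0.03316.
The difference is 0.7180 − 0.1810 = 0.5370, so the interval is 0.5370 ± 0.03316 = (0.5038, 0.5702).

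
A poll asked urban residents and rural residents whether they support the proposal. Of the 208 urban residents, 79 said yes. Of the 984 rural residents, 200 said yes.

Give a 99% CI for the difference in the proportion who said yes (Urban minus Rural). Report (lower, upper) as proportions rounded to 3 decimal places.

(0.084, 0.269)

Sample proportions: 79/208 = 0.3798, 200/984 = 0.2033.
Each SE is √(p̂(1−p̂)/n): √(0.3798·0.6202/208) = 0.03365 and √(0.2033·0.7967/984) = 0.01283.
SE(p̂₁ − p̂₂) = √(SE₁² + SE₂²) = √(0.0011323225 + 0.0001646089) = 0.03601, since the two samples are independent.
At 99% confidence z* = 2.576; margin = 2.576 × 0.03601 = 0.09276.
The difference is 0.3798 − 0.2033 = 0.1765, so the interval is 0.1765 ± 0.09276 = (0.084, 0.269).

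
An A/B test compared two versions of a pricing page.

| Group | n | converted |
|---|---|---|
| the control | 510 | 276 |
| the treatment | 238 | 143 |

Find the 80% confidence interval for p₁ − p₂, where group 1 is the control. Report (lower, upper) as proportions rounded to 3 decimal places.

First, p̂₁ = 276/510 = 0.5412; p̂₂ = 143/238 = 0.6008.
The two standard errors are √(0.5412×0.4588/510) = 0.02207 and √(0.6008×0.3992/238) = 0.03174.
Because the samples are independent, SE_diff = √(0.02207² + 0.03174²) = 0.03866.
Using z* = 1.282 for 80%, ME = 1.282 × 0.03866 = 0.04956.
p̂₁ − p̂₂ = -0.0596; interval -0.0596 ± 0.04956 gives (-0.109, -0.010).

(-0.109, -0.010)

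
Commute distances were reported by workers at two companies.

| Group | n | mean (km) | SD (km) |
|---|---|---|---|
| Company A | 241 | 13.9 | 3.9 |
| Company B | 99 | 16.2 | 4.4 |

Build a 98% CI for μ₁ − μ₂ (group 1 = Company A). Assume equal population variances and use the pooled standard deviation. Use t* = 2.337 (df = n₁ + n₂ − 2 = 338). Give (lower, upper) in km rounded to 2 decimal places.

(-3.43, -1.17)

s_p = √[((n₁−1)s₁² + (n₂−1)s₂²)/(n₁+n₂−2)] = √[(240·3.9² + 98·4.4²)/338] = 4.0513.
SE = 4.0513·√(1/241 + 1/99) = 0.4836.
With t* = 2.337, margin = 2.337 × 0.4836 = 1.1302.
x̄₁ − x̄₂ = 13.9 − 16.2 = -2.3000; interval -2.3000 ± 1.1302 = (-3.43, -1.17).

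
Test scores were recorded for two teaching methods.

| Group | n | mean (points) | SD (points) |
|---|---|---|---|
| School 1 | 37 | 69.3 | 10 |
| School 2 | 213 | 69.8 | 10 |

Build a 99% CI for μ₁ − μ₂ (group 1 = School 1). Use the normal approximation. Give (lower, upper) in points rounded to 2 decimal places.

Standard errors of each mean: 10/√37 = 1.6440 and 10/√213 = 0.6852.
SE(x̄₁ − x̄₂) = √(1.6440² + 0.6852²) = 1.7811 for independent samples with unequal variances.
With z* = 2.576, the margin is 2.576 × 1.7811 = 4.5881.
x̄₁ − x̄₂ = 69.3 − 69.8 = -0.5000; the interval is -0.5000 ± 4.5881 = (-5.09, 4.09).

(-5.09, 4.09)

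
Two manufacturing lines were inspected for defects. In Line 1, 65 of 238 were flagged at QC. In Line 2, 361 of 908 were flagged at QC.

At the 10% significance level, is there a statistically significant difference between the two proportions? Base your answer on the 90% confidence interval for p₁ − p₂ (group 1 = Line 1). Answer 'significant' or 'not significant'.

First, p̂₁ = 65/238 = 0.2731; p̂₂ = 361/908 = 0.3976.
The two standard errors are √(0.2731×0.7269/238) = 0.02888 and √(0.3976×0.6024/908) = 0.01624.
Because the samples are independent, SE_diff = √(0.02888² + 0.01624²) = 0.03313.
Using z* = 1.645 for 90%, ME = 1.645 × 0.03313 = 0.05450.
p̂₁ − p̂₂ = -0.1245; interval -0.1245 ± 0.05450 gives (-0.17900, -0.07000).
The interval (-0.17900, -0.07000) does not contain 0, so the difference is significant.

significant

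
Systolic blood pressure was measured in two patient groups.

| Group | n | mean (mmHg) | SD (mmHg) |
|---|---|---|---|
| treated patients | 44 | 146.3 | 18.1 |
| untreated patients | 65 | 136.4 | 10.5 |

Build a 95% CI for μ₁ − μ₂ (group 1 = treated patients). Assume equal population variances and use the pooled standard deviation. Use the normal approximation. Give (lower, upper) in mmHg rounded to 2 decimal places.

(4.52, 15.28)

s_p = √[((n₁−1)s₁² + (n₂−1)s₂²)/(n₁+n₂−2)] = √[(43·18.1² + 64·10.5²)/107] = 14.0570.
SE = 14.0570·√(1/44 + 1/65) = 2.7442.
With z* = 1.960, margin = 1.960 × 2.7442 = 5.3786.
x̄₁ − x̄₂ = 146.3 − 136.4 = 9.9000; interval 9.9000 ± 5.3786 = (4.52, 15.28).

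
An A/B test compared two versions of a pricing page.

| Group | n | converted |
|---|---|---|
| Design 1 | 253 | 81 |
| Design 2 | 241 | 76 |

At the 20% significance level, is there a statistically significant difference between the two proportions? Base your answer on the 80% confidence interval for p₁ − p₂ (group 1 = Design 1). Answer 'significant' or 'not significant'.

Sample proportions: 81/253 = 0.3202, 76/241 = 0.3154.
Each SE is √(p̂(1−p̂)/n): √(0.3202·0.6798/253) = 0.02933 and √(0.3154·0.6846/241) = 0.02993.
SE(p̂₁ − p̂₂) = √(SE₁² + SE₂²) = √(0.0008602489 + 0.0008958049) = 0.04191, since the two samples are independent.
At 80% confidence z* = 1.282; margin = 1.282 × 0.04191 = 0.05373.
The difference is 0.3202 − 0.3154 = 0.0048, so the interval is 0.0048 ± 0.05373 = (-0.04893, 0.05853).
The interval (-0.04893, 0.05853) contains 0, so the difference is not significant.

not significant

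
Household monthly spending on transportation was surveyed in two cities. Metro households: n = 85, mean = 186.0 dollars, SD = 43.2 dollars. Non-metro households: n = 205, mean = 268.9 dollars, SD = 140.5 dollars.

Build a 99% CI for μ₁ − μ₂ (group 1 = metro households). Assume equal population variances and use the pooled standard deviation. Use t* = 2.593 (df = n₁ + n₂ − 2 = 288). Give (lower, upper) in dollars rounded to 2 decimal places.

s_p = √[((n₁−1)s₁² + (n₂−1)s₂²)/(n₁+n₂−2)] = √[(84·43.2² + 204·140.5²)/288] = 120.5280.
SE = 120.5280·√(1/85 + 1/205) = 15.5489.
With t* = 2.593, margin = 2.593 × 15.5489 = 40.3183.
x̄₁ − x̄₂ = 186.0 − 268.9 = -82.9000; interval -82.9000 ± 40.3183 = (-123.22, -42.58).

(-123.22, -42.58)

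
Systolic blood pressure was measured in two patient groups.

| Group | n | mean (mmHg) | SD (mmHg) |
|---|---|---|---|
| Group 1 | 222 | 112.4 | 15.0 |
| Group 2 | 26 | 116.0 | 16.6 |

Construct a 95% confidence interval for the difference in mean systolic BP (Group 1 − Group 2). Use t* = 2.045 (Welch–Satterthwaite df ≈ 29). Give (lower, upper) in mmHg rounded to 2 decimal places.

Standard errors of each mean: 15.0/√222 = 1.0067 and 16.6/√26 = 3.2555.
SE(x̄₁ − x̄₂) = √(1.0067² + 3.2555²) = 3.4076 for independent samples with unequal variances.
With t* = 2.045, the margin is 2.045 × 3.4076 = 6.9685.
x̄₁ − x̄₂ = 112.4 − 116.0 = -3.6000; the interval is -3.6000 ± 6.9685 = (-10.57, 3.37).

(-10.57, 3.37)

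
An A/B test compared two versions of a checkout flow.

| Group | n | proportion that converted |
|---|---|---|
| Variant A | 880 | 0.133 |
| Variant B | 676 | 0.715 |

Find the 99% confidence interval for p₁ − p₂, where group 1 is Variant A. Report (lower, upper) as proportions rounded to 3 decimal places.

SE₁ = √(p̂₁(1−p̂₁)/n₁) = √(0.1330·0.8670/880) = 0.01145; SE₂ = √(0.7150·0.2850/676) = 0.01736.
Independent samples: SE of the difference = √(SE₁² + SE₂²) = √(0.0001311025 + 0.0003013696) = 0.02080.
z* for 99% confidence is 2.576, so the margin of error is 2.576 × 0.02080 = 0.05358.
Point estimate p̂₁ − p̂₂ = 0.1330 − 0.7150 = -0.5820.
-0.5820 ± 0.05358 → (-0.636, -0.528).

(-0.636, -0.528)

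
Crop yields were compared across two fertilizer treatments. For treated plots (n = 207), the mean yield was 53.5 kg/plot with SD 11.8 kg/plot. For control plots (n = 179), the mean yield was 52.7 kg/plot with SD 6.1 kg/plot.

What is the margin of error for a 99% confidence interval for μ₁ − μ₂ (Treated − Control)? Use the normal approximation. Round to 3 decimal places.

Standard errors of each mean: 11.8/√207 = 0.8202 and 6.1/√179 = 0.4559.
SE(x̄₁ − x̄₂) = √(0.8202² + 0.4559²) = 0.9384 for independent samples with unequal variances.
With z* = 2.576, the margin is 2.576 × 0.9384 = 2.4173.

2.417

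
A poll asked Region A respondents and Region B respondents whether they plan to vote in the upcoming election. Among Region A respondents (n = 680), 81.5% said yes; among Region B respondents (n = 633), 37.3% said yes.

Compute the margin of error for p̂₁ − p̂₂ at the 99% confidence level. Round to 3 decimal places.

0.063

Each SE is √(p̂(1−p̂)/n): √(0.8150·0.1850/680) = 0.01489 and √(0.3730·0.6270/633) = 0.01922.
SE(p̂₁ − p̂₂) = √(SE₁² + SE₂²) = √(0.0002217121 + 0.0003694084) = 0.02431, since the two samples are independent.
At 99% confidence z* = 2.576; margin = 2.576 × 0.02431 = 0.06262.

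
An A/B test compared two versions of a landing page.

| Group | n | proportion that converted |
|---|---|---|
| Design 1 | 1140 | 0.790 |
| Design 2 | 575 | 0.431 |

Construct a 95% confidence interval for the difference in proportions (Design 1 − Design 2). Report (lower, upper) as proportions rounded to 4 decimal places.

(0.3121, 0.4059)

SE₁ = √(p̂₁(1−p̂₁)/n₁) = √(0.7900·0.2100/1140) = 0.01206; SE₂ = √(0.4310·0.5690/575) = 0.02065.
Independent samples: SE of the difference = √(SE₁² + SE₂²) = √(0.0001454436 + 0.0004264225) = 0.02391.
z* for 95% confidence is 1.960, so the margin of error is 1.960 × 0.02391 = 0.04686.
Point estimate p̂₁ − p̂₂ = 0.7900 − 0.4310 = 0.3590.
0.3590 ± 0.04686 → (0.3121, 0.4059).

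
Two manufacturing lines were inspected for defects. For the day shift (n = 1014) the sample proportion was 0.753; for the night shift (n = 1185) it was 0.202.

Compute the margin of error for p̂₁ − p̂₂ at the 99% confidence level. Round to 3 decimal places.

SE₁ = √(p̂₁(1−p̂₁)/n₁) = √(0.7530·0.2470/1014) = 0.01354; SE₂ = √(0.2020·0.7980/1185) = 0.01166.
Independent samples: SE of the difference = √(SE₁² + SE₂²) = √(0.0001833316 + 0.0001359556) = 0.01787.
z* for 99% confidence is 2.576, so the margin of error is 2.576 × 0.01787 = 0.04603.

0.046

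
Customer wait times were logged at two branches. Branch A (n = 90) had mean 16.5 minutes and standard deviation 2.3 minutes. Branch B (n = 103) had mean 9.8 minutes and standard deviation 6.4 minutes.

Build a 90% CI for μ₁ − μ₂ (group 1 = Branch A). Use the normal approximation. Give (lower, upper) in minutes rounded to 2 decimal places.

(5.59, 7.81)

Per-group SEs: s₁/√n₁ = 2.3/√90 = 0.2424, s₂/√n₂ = 6.4/√103 = 0.6306.
Unpooled SE of the difference: √(0.05875776 + 0.39765636) = 0.6756.
Margin of error = z* · SE = 1.645 × 0.6756 = 1.1114.
x̄₁ − x̄₂ = 16.5 − 9.8 = 6.7000.
CI: 6.7000 ± 1.1114 = (5.59, 7.81).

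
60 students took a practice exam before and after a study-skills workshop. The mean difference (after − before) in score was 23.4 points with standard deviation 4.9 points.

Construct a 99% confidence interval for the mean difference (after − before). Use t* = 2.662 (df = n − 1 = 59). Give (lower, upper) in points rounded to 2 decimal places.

Paired design: SE = s_d/√n = 4.9/√60 = 0.6326.
t* = 2.662; margin of error = 2.662 × 0.6326 = 1.6840.
23.4 ± 1.6840 → (21.72, 25.08).

(21.72, 25.08)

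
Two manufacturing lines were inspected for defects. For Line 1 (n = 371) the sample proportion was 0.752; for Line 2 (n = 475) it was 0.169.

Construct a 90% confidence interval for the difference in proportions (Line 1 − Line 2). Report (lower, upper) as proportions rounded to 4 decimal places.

(0.5365, 0.6295)

SE₁ = √(p̂₁(1−p̂₁)/n₁) = √(0.7520·0.2480/371) = 0.02242; SE₂ = √(0.1690·0.8310/475) = 0.01719.
Independent samples: SE of the difference = √(SE₁² + SE₂²) = √(0.0005026564 + 0.0002954961) = 0.02825.
z* for 90% confidence is 1.645, so the margin of error is 1.645 × 0.02825 = 0.04647.
Point estimate p̂₁ − p̂₂ = 0.7520 − 0.1690 = 0.5830.
0.5830 ± 0.04647 → (0.5365, 0.6295).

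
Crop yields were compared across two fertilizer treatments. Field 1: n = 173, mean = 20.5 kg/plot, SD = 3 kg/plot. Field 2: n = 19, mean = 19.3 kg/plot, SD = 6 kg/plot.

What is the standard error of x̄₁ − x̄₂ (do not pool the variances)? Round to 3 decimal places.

Standard errors of each mean: 3/√173 = 0.2281 and 6/√19 = 1.3765.
SE(x̄₁ − x̄₂) = √(0.2281² + 1.3765²) = 1.3953 for independent samples with unequal variances.

1.395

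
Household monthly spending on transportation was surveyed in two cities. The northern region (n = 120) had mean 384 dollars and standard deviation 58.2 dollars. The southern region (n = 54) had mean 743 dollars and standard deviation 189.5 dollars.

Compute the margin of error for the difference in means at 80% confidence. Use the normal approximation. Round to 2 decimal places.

Per-group SEs: s₁/√n₁ = 58.2/√120 = 5.3129, s₂/√n₂ = 189.5/√54 = 25.7877.
Unpooled SE of the difference: √(28.22690641 + 665.00547129) = 26.3293.
Margin of error = z* · SE = 1.282 × 26.3293 = 33.7542.

33.75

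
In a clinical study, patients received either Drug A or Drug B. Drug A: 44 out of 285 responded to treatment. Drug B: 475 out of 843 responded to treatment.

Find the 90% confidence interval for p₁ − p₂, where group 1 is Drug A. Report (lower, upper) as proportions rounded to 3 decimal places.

(-0.454, -0.364)

p̂₁ = 44/285 = 0.1544 and p̂₂ = 475/843 = 0.5635.
SE₁ = √(p̂₁(1−p̂₁)/n₁) = √(0.1544·0.8456/285) = 0.02140; SE₂ = √(0.5635·0.4365/843) = 0.01708.
Independent samples: SE of the difference = √(SE₁² + SE₂²) = √(0.00045796 + 0.0002917264) = 0.02738.
z* for 90% confidence is 1.645, so the margin of error is 1.645 × 0.02738 = 0.04504.
Point estimate p̂₁ − p̂₂ = 0.1544 − 0.5635 = -0.4091.
-0.4091 ± 0.04504 → (-0.454, -0.364).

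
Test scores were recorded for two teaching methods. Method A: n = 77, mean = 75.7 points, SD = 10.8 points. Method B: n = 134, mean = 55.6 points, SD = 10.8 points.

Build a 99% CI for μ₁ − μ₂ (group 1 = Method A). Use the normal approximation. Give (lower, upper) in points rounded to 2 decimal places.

(16.12, 24.08)

SE₁ = s₁/√n₁ = 10.8/√77 = 1.2308; SE₂ = 10.8/√134 = 0.9330.
Independent samples, unequal variances: SE_diff = √(SE₁² + SE₂²) = √(1.51486864 + 0.870489) = 1.5445.
z* = 2.576, so margin of error = 2.576 × 1.5445 = 3.9786.
Difference in means = 75.7 − 55.6 = 20.1000.
20.1000 ± 3.9786 → (16.12, 24.08).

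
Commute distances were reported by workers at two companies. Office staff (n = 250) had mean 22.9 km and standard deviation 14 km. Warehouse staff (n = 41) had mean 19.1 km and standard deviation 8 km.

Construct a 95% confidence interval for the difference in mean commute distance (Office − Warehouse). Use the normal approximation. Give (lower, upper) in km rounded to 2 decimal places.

(0.80, 6.80)

SE₁ = s₁/√n₁ = 14/√250 = 0.8854; SE₂ = 8/√41 = 1.2494.
Independent samples, unequal variances: SE_diff = √(SE₁² + SE₂²) = √(0.78393316 + 1.56100036) = 1.5313.
z* = 1.960, so margin of error = 1.960 × 1.5313 = 3.0013.
Difference in means = 22.9 − 19.1 = 3.8000.
3.8000 ± 3.0013 → (0.80, 6.80).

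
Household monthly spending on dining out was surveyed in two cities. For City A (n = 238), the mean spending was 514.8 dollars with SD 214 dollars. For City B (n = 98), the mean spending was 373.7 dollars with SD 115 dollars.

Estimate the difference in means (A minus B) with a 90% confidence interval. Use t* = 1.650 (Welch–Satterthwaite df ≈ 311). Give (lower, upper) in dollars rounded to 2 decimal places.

SE₁ = s₁/√n₁ = 214/√238 = 13.8716; SE₂ = 115/√98 = 11.6168.
Independent samples, unequal variances: SE_diff = √(SE₁² + SE₂²) = √(192.42128656 + 134.95004224) = 18.0934.
t* = 1.650, so margin of error = 1.650 × 18.0934 = 29.8541.
Difference in means = 514.8 − 373.7 = 141.1000.
141.1000 ± 29.8541 → (111.25, 170.95).

(111.25, 170.95)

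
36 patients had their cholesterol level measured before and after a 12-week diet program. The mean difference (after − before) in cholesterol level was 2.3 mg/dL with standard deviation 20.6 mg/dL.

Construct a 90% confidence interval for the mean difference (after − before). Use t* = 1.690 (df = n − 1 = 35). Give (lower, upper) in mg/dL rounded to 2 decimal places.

(-3.50, 8.10)

This is a matched-pairs design, so SE = s_d/√n = 20.6/√36 = 3.4333.
Margin = 1.690 × 3.4333 = 5.8023; the interval is 2.3 ± 5.8023 = (-3.50, 8.10).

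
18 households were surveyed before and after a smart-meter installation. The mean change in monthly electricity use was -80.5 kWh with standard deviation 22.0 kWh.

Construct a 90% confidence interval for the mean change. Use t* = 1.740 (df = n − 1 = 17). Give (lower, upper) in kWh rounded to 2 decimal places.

(-89.52, -71.48)

This is a matched-pairs design, so SE = s_d/√n = 22.0/√18 = 5.1854.
Margin = 1.740 × 5.1854 = 9.0226; the interval is -80.5 ± 9.0226 = (-89.52, -71.48).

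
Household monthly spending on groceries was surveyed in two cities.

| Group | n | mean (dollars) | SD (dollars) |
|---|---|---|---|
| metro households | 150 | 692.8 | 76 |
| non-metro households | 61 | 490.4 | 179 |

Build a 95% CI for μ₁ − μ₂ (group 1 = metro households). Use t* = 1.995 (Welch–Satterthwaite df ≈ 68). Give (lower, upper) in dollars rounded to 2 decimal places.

Standard errors of each mean: 76/√150 = 6.2054 and 179/√61 = 22.9186.
SE(x̄₁ − x̄₂) = √(6.2054² + 22.9186²) = 23.7438 for independent samples with unequal variances.
With t* = 1.995, the margin is 1.995 × 23.7438 = 47.3689.
x̄₁ − x̄₂ = 692.8 − 490.4 = 202.4000; the interval is 202.4000 ± 47.3689 = (155.03, 249.77).

(155.03, 249.77)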